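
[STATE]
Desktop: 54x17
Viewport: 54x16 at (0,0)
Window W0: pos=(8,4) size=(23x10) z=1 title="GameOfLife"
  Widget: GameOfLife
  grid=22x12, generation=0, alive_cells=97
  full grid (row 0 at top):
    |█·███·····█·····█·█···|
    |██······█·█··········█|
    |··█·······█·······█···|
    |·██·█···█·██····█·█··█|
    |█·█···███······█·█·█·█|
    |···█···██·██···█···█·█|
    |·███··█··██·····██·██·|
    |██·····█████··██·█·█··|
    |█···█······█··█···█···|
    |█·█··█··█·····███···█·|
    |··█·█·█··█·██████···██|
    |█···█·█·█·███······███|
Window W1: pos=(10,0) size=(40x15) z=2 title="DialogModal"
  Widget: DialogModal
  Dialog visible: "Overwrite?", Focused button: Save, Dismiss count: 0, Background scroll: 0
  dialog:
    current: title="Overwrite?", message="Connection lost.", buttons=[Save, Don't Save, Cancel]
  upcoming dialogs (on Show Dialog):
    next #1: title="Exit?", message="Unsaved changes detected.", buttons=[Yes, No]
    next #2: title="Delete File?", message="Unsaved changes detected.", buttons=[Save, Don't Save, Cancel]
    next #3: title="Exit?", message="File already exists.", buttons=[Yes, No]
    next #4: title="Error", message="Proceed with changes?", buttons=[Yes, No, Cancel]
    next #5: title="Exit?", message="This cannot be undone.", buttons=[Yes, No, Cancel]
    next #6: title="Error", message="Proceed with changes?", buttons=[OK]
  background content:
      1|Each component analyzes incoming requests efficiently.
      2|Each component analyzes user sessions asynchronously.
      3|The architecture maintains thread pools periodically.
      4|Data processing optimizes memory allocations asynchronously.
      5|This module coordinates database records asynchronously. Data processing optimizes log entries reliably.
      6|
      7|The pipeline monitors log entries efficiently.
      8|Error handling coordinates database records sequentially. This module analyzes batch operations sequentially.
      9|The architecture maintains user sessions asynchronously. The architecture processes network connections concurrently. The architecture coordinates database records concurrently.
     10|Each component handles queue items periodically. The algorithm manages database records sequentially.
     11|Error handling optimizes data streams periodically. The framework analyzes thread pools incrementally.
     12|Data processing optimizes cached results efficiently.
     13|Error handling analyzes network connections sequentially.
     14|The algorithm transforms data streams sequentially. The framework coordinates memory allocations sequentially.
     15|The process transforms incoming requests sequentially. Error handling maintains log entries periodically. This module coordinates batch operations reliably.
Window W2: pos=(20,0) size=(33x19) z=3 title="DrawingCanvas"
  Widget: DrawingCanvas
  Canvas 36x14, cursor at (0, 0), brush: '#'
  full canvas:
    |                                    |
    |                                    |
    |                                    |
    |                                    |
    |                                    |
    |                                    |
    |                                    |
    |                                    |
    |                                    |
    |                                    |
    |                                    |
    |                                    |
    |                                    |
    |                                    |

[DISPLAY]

          ┏━━━━━━━━━┏━━━━━━━━━━━━━━━━━━━━━━━━━━━━━━━┓ 
          ┃ DialogMo┃ DrawingCanvas                 ┃ 
          ┠─────────┠───────────────────────────────┨ 
          ┃Each comp┃+                              ┃ 
        ┏━┃Each comp┃                               ┃ 
        ┃ ┃The archi┃                               ┃ 
        ┠─┃Dat┌─────┃                               ┃ 
        ┃G┃Thi│     ┃                               ┃ 
        ┃·┃   │     ┃                               ┃ 
        ┃█┃The│ [Sav┃                               ┃ 
        ┃·┃Err└─────┃                               ┃ 
        ┃·┃The archi┃                               ┃ 
        ┃█┃Each comp┃                               ┃ 
        ┗━┃Error han┃                               ┃ 
          ┗━━━━━━━━━┃                               ┃ 
                    ┃                               ┃ 


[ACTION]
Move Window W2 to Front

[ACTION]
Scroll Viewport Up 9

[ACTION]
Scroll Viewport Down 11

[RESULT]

          ┃ DialogMo┃ DrawingCanvas                 ┃ 
          ┠─────────┠───────────────────────────────┨ 
          ┃Each comp┃+                              ┃ 
        ┏━┃Each comp┃                               ┃ 
        ┃ ┃The archi┃                               ┃ 
        ┠─┃Dat┌─────┃                               ┃ 
        ┃G┃Thi│     ┃                               ┃ 
        ┃·┃   │     ┃                               ┃ 
        ┃█┃The│ [Sav┃                               ┃ 
        ┃·┃Err└─────┃                               ┃ 
        ┃·┃The archi┃                               ┃ 
        ┃█┃Each comp┃                               ┃ 
        ┗━┃Error han┃                               ┃ 
          ┗━━━━━━━━━┃                               ┃ 
                    ┃                               ┃ 
                    ┃                               ┃ 


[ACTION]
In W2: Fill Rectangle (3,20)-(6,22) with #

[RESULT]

          ┃ DialogMo┃ DrawingCanvas                 ┃ 
          ┠─────────┠───────────────────────────────┨ 
          ┃Each comp┃+                              ┃ 
        ┏━┃Each comp┃                               ┃ 
        ┃ ┃The archi┃                               ┃ 
        ┠─┃Dat┌─────┃                    ###        ┃ 
        ┃G┃Thi│     ┃                    ###        ┃ 
        ┃·┃   │     ┃                    ###        ┃ 
        ┃█┃The│ [Sav┃                    ###        ┃ 
        ┃·┃Err└─────┃                               ┃ 
        ┃·┃The archi┃                               ┃ 
        ┃█┃Each comp┃                               ┃ 
        ┗━┃Error han┃                               ┃ 
          ┗━━━━━━━━━┃                               ┃ 
                    ┃                               ┃ 
                    ┃                               ┃ 


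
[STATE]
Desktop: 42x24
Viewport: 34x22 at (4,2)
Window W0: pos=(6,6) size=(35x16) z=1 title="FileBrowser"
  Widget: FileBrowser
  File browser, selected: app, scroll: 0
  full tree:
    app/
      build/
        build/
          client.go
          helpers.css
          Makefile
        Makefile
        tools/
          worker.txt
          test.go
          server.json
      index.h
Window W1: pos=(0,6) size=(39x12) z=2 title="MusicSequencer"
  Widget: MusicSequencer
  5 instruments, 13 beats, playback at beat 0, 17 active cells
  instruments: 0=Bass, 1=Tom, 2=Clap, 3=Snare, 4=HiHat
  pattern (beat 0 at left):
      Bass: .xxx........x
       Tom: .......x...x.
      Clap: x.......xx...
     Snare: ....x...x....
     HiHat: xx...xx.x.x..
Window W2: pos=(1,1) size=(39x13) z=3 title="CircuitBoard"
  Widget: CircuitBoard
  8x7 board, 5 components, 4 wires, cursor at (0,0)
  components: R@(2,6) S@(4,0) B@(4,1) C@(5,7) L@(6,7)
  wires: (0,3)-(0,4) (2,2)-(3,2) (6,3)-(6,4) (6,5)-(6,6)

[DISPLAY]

ircuitBoard                       
──────────────────────────────────
 0 1 2 3 4 5 6 7                  
 [.]          · ─ ·               
                                  
                                  
                                  
          ·               R       
          │                       
          ·                       
                                  
━━━━━━━━━━━━━━━━━━━━━━━━━━━━━━━━━━
Hat██···██·█·█··                  
                                  
                                  
━━━━━━━━━━━━━━━━━━━━━━━━━━━━━━━━━━
  ┃                               
  ┃                               
  ┃                               
  ┗━━━━━━━━━━━━━━━━━━━━━━━━━━━━━━━
                                  
                                  


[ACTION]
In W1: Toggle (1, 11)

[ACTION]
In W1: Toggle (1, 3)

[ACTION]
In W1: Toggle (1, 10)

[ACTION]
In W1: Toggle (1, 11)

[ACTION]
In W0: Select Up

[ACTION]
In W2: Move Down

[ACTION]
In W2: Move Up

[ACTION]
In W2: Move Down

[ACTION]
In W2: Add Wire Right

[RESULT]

ircuitBoard                       
──────────────────────────────────
 0 1 2 3 4 5 6 7                  
              · ─ ·               
                                  
 [.]─ ·                           
                                  
          ·               R       
          │                       
          ·                       
                                  
━━━━━━━━━━━━━━━━━━━━━━━━━━━━━━━━━━
Hat██···██·█·█··                  
                                  
                                  
━━━━━━━━━━━━━━━━━━━━━━━━━━━━━━━━━━
  ┃                               
  ┃                               
  ┃                               
  ┗━━━━━━━━━━━━━━━━━━━━━━━━━━━━━━━
                                  
                                  


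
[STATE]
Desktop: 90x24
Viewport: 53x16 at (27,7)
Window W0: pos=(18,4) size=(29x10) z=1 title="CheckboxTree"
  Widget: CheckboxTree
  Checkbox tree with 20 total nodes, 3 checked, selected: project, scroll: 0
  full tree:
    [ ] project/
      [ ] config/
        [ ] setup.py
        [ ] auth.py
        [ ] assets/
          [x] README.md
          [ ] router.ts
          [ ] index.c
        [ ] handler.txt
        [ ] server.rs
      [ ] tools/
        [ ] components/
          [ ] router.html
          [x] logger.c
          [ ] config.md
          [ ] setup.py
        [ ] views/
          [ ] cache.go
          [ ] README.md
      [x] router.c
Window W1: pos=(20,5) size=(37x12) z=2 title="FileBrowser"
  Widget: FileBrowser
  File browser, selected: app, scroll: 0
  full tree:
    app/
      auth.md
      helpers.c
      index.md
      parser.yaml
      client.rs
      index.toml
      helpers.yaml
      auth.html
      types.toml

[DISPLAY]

─────────────────────────────┨                       
app/                         ┃                       
th.md                        ┃                       
lpers.c                      ┃                       
dex.md                       ┃                       
rser.yaml                    ┃                       
ient.rs                      ┃                       
dex.toml                     ┃                       
lpers.yaml                   ┃                       
━━━━━━━━━━━━━━━━━━━━━━━━━━━━━┛                       
                                                     
                                                     
                                                     
                                                     
                                                     
                                                     


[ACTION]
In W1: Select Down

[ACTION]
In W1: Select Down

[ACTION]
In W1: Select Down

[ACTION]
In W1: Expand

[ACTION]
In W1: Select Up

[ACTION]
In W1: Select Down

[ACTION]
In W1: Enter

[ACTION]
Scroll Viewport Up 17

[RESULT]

                                                     
                                                     
                                                     
                                                     
━━━━━━━━━━━━━━━━━━━┓                                 
━━━━━━━━━━━━━━━━━━━━━━━━━━━━━┓                       
rowser                       ┃                       
─────────────────────────────┨                       
app/                         ┃                       
th.md                        ┃                       
lpers.c                      ┃                       
dex.md                       ┃                       
rser.yaml                    ┃                       
ient.rs                      ┃                       
dex.toml                     ┃                       
lpers.yaml                   ┃                       


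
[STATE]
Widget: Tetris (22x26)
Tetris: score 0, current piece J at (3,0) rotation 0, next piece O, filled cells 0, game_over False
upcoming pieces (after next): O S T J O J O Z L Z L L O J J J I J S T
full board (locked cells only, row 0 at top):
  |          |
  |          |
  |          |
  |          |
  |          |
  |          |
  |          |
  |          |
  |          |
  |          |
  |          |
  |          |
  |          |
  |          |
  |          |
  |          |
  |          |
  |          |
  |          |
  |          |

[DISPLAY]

   █      │Next:      
   ███    │▓▓         
          │▓▓         
          │           
          │           
          │           
          │Score:     
          │0          
          │           
          │           
          │           
          │           
          │           
          │           
          │           
          │           
          │           
          │           
          │           
          │           
          │           
          │           
          │           
          │           
          │           
          │           


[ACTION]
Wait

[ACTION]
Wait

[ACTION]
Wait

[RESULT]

          │Next:      
          │▓▓         
          │▓▓         
   █      │           
   ███    │           
          │           
          │Score:     
          │0          
          │           
          │           
          │           
          │           
          │           
          │           
          │           
          │           
          │           
          │           
          │           
          │           
          │           
          │           
          │           
          │           
          │           
          │           


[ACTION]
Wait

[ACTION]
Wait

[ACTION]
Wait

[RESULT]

          │Next:      
          │▓▓         
          │▓▓         
          │           
          │           
          │           
   █      │Score:     
   ███    │0          
          │           
          │           
          │           
          │           
          │           
          │           
          │           
          │           
          │           
          │           
          │           
          │           
          │           
          │           
          │           
          │           
          │           
          │           


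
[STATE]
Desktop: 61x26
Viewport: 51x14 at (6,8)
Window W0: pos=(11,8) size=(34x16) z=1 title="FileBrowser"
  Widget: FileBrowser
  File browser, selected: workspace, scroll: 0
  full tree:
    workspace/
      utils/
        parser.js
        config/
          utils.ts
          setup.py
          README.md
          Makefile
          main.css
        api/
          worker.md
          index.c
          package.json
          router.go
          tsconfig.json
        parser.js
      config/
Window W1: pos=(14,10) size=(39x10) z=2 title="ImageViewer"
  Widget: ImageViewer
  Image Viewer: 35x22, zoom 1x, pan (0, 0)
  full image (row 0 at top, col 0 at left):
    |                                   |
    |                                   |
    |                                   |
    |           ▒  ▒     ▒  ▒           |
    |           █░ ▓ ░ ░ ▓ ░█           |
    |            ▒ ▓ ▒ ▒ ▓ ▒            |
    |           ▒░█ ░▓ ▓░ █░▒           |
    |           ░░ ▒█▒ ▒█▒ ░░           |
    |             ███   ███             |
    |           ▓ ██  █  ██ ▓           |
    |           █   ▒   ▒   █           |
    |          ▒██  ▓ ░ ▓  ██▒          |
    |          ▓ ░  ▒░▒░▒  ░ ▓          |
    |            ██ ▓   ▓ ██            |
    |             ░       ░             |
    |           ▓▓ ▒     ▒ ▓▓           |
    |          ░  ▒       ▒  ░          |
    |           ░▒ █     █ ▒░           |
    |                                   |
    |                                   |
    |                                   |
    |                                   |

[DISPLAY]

     ┏━━━━━━━━━━━━━━━━━━━━━━━━━━━━━━━━┓            
     ┃ FileBrowser                    ┃            
     ┠──┏━━━━━━━━━━━━━━━━━━━━━━━━━━━━━━━━━━━━━┓    
     ┃> ┃ ImageViewer                         ┃    
     ┃  ┠─────────────────────────────────────┨    
     ┃  ┃                                     ┃    
     ┃  ┃                                     ┃    
     ┃  ┃                                     ┃    
     ┃  ┃           ▒  ▒     ▒  ▒             ┃    
     ┃  ┃           █░ ▓ ░ ░ ▓ ░█             ┃    
     ┃  ┃            ▒ ▓ ▒ ▒ ▓ ▒              ┃    
     ┃  ┗━━━━━━━━━━━━━━━━━━━━━━━━━━━━━━━━━━━━━┛    
     ┃                                ┃            
     ┃                                ┃            


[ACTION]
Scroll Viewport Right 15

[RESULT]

 ┏━━━━━━━━━━━━━━━━━━━━━━━━━━━━━━━━┓                
 ┃ FileBrowser                    ┃                
 ┠──┏━━━━━━━━━━━━━━━━━━━━━━━━━━━━━━━━━━━━━┓        
 ┃> ┃ ImageViewer                         ┃        
 ┃  ┠─────────────────────────────────────┨        
 ┃  ┃                                     ┃        
 ┃  ┃                                     ┃        
 ┃  ┃                                     ┃        
 ┃  ┃           ▒  ▒     ▒  ▒             ┃        
 ┃  ┃           █░ ▓ ░ ░ ▓ ░█             ┃        
 ┃  ┃            ▒ ▓ ▒ ▒ ▓ ▒              ┃        
 ┃  ┗━━━━━━━━━━━━━━━━━━━━━━━━━━━━━━━━━━━━━┛        
 ┃                                ┃                
 ┃                                ┃                


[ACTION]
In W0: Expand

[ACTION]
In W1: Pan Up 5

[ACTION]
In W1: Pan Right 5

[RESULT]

 ┏━━━━━━━━━━━━━━━━━━━━━━━━━━━━━━━━┓                
 ┃ FileBrowser                    ┃                
 ┠──┏━━━━━━━━━━━━━━━━━━━━━━━━━━━━━━━━━━━━━┓        
 ┃> ┃ ImageViewer                         ┃        
 ┃  ┠─────────────────────────────────────┨        
 ┃  ┃                                     ┃        
 ┃  ┃                                     ┃        
 ┃  ┃                                     ┃        
 ┃  ┃      ▒  ▒     ▒  ▒                  ┃        
 ┃  ┃      █░ ▓ ░ ░ ▓ ░█                  ┃        
 ┃  ┃       ▒ ▓ ▒ ▒ ▓ ▒                   ┃        
 ┃  ┗━━━━━━━━━━━━━━━━━━━━━━━━━━━━━━━━━━━━━┛        
 ┃                                ┃                
 ┃                                ┃                


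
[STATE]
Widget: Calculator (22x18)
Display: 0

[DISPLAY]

                     0
┌───┬───┬───┬───┐     
│ 7 │ 8 │ 9 │ ÷ │     
├───┼───┼───┼───┤     
│ 4 │ 5 │ 6 │ × │     
├───┼───┼───┼───┤     
│ 1 │ 2 │ 3 │ - │     
├───┼───┼───┼───┤     
│ 0 │ . │ = │ + │     
├───┼───┼───┼───┤     
│ C │ MC│ MR│ M+│     
└───┴───┴───┴───┘     
                      
                      
                      
                      
                      
                      


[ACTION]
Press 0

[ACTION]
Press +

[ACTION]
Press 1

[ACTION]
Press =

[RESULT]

                     1
┌───┬───┬───┬───┐     
│ 7 │ 8 │ 9 │ ÷ │     
├───┼───┼───┼───┤     
│ 4 │ 5 │ 6 │ × │     
├───┼───┼───┼───┤     
│ 1 │ 2 │ 3 │ - │     
├───┼───┼───┼───┤     
│ 0 │ . │ = │ + │     
├───┼───┼───┼───┤     
│ C │ MC│ MR│ M+│     
└───┴───┴───┴───┘     
                      
                      
                      
                      
                      
                      


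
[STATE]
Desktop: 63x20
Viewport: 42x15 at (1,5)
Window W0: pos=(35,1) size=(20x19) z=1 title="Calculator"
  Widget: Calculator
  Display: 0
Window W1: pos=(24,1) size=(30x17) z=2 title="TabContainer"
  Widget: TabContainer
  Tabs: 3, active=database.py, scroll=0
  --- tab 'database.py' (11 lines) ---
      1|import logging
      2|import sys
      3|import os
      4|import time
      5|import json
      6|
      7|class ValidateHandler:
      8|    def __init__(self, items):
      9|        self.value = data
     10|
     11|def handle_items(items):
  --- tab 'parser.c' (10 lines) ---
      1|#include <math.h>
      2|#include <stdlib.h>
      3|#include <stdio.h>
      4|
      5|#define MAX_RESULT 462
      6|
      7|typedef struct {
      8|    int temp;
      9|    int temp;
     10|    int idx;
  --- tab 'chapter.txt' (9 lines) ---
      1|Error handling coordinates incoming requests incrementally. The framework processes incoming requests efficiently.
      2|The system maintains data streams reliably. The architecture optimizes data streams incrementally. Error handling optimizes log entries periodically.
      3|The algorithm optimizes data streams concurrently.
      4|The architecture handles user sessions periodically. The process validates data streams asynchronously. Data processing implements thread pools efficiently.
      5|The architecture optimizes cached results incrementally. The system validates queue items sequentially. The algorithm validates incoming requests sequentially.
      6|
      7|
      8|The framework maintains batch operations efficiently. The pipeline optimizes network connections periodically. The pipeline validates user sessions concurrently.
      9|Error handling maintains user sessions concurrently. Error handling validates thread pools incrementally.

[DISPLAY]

                       ┃──────────────────
                       ┃import logging    
                       ┃import sys        
                       ┃import os         
                       ┃import time       
                       ┃import json       
                       ┃                  
                       ┃class ValidateHand
                       ┃    def __init__(s
                       ┃        self.value
                       ┃                  
                       ┃def handle_items(i
                       ┗━━━━━━━━━━━━━━━━━━
                                  ┃       
                                  ┗━━━━━━━


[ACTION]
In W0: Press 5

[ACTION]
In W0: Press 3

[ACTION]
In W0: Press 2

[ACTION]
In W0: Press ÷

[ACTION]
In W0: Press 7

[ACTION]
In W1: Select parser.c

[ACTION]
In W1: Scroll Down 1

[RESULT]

                       ┃──────────────────
                       ┃#include <stdlib.h
                       ┃#include <stdio.h>
                       ┃                  
                       ┃#define MAX_RESULT
                       ┃                  
                       ┃typedef struct {  
                       ┃    int temp;     
                       ┃    int temp;     
                       ┃    int idx;      
                       ┃                  
                       ┃                  
                       ┗━━━━━━━━━━━━━━━━━━
                                  ┃       
                                  ┗━━━━━━━


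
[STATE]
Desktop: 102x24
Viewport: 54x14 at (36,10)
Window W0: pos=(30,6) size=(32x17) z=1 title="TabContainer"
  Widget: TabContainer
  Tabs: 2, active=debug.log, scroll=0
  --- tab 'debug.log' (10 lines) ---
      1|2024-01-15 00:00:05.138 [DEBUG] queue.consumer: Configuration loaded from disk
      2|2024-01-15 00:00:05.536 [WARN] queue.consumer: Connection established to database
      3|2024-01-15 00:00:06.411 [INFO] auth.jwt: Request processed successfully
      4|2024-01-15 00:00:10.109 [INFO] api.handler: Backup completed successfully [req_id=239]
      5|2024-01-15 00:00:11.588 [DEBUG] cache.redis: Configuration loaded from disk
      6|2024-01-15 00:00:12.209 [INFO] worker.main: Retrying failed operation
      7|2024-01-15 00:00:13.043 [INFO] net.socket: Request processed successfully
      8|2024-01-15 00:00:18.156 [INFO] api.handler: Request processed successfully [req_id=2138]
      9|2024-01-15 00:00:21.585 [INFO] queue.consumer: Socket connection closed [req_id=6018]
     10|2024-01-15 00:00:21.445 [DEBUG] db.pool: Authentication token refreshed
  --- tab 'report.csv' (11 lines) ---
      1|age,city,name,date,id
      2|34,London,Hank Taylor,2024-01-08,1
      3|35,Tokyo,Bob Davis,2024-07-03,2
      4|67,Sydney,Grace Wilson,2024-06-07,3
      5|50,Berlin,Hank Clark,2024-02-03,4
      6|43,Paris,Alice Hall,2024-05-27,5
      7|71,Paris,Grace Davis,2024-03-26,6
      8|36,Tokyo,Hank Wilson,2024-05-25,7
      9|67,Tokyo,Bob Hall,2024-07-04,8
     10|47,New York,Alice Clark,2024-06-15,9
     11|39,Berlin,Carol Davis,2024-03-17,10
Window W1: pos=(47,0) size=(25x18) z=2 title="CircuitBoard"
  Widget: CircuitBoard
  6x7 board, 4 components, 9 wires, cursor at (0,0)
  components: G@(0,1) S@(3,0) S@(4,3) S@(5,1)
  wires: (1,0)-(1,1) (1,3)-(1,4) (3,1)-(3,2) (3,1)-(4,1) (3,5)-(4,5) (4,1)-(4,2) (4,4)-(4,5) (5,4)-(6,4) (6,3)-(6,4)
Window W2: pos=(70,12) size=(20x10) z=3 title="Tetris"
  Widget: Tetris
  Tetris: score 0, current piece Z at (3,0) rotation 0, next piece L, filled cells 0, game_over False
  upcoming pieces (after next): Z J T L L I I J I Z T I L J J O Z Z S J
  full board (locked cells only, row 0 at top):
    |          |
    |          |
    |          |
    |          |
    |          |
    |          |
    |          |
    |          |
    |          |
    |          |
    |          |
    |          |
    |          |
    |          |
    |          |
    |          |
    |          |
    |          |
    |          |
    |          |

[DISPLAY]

───────────┃3   S   · ─ ·          ┃                  
01-15 00:00┃        │              ┃                  
01-15 00:00┃4       · ─ ·   S   · ┏━━━━━━━━━━━━━━━━━━┓
01-15 00:00┃                      ┃ Tetris           ┃
01-15 00:00┃5       S           · ┠──────────────────┨
01-15 00:00┃                    │ ┃                  ┃
01-15 00:00┃6               · ─ · ┃                  ┃
01-15 00:00┗━━━━━━━━━━━━━━━━━━━━━━┃                  ┃
01-15 00:00:18.156 [INFO]┃        ┃                  ┃
01-15 00:00:21.585 [INFO]┃        ┃                  ┃
01-15 00:00:21.445 [DEBUG┃        ┃                  ┃
                         ┃        ┗━━━━━━━━━━━━━━━━━━┛
━━━━━━━━━━━━━━━━━━━━━━━━━┛                            
                                                      


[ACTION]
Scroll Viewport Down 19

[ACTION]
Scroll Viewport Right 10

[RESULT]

─┃3   S   · ─ ·          ┃                            
0┃        │              ┃                            
0┃4       · ─ ·   S   · ┏━━━━━━━━━━━━━━━━━━┓          
0┃                      ┃ Tetris           ┃          
0┃5       S           · ┠──────────────────┨          
0┃                    │ ┃                  ┃          
0┃6               · ─ · ┃                  ┃          
0┗━━━━━━━━━━━━━━━━━━━━━━┃                  ┃          
0:18.156 [INFO]┃        ┃                  ┃          
0:21.585 [INFO]┃        ┃                  ┃          
0:21.445 [DEBUG┃        ┃                  ┃          
               ┃        ┗━━━━━━━━━━━━━━━━━━┛          
━━━━━━━━━━━━━━━┛                                      
                                                      


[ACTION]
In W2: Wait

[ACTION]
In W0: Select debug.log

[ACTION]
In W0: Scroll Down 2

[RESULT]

─┃3   S   · ─ ·          ┃                            
0┃        │              ┃                            
0┃4       · ─ ·   S   · ┏━━━━━━━━━━━━━━━━━━┓          
0┃                      ┃ Tetris           ┃          
0┃5       S           · ┠──────────────────┨          
0┃                    │ ┃                  ┃          
0┃6               · ─ · ┃                  ┃          
0┗━━━━━━━━━━━━━━━━━━━━━━┃                  ┃          
0:21.445 [DEBUG┃        ┃                  ┃          
               ┃        ┃                  ┃          
               ┃        ┃                  ┃          
               ┃        ┗━━━━━━━━━━━━━━━━━━┛          
━━━━━━━━━━━━━━━┛                                      
                                                      


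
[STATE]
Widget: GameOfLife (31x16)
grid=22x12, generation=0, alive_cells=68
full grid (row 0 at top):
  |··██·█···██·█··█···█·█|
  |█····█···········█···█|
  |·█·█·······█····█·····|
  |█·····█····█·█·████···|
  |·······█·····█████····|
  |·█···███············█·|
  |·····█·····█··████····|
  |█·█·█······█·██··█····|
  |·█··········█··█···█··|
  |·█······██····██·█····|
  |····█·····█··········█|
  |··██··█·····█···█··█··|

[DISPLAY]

Gen: 0                         
··██·█···██·█··█···█·█         
█····█···········█···█         
·█·█·······█····█·····         
█·····█····█·█·████···         
·······█·····█████····         
·█···███············█·         
·····█·····█··████····         
█·█·█······█·██··█····         
·█··········█··█···█··         
·█······██····██·█····         
····█·····█··········█         
··██··█·····█···█··█··         
                               
                               
                               


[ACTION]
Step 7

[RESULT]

Gen: 7                         
·█····················         
█·█·······██·······██·         
█·█·········█·········         
·█··········█······█··         
··········█████·████··         
·····██······█████·██·         
······██·····█·█·█·██·         
··█···█·····██·····██·         
··█···█·····██·····█··         
·····█········██·██···         
··██···········█······         
······················         
                               
                               
                               


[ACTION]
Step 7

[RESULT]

Gen: 14                        
·█····················         
█·█················█··         
█·█···············█·█·         
·█················█·█·         
·······█···········█··         
·······█·······█······         
·······█······██······         
······██·····███···██·         
····████····██····███·         
····██·█····█·█····█··         
·············███·█·█··         
···············█·██···         
                               
                               
                               


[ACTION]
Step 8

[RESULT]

Gen: 22                        
·█····················         
█·█················█··         
█·█··············██·█·         
·█···············██·██         
················███·██         
······█········███·███         
······█·█·███····█·███         
·········█····█··█·██·         
·······█·██······█·██·         
·······█·█·····██··█··         
·················██···         
······················         
                               
                               
                               


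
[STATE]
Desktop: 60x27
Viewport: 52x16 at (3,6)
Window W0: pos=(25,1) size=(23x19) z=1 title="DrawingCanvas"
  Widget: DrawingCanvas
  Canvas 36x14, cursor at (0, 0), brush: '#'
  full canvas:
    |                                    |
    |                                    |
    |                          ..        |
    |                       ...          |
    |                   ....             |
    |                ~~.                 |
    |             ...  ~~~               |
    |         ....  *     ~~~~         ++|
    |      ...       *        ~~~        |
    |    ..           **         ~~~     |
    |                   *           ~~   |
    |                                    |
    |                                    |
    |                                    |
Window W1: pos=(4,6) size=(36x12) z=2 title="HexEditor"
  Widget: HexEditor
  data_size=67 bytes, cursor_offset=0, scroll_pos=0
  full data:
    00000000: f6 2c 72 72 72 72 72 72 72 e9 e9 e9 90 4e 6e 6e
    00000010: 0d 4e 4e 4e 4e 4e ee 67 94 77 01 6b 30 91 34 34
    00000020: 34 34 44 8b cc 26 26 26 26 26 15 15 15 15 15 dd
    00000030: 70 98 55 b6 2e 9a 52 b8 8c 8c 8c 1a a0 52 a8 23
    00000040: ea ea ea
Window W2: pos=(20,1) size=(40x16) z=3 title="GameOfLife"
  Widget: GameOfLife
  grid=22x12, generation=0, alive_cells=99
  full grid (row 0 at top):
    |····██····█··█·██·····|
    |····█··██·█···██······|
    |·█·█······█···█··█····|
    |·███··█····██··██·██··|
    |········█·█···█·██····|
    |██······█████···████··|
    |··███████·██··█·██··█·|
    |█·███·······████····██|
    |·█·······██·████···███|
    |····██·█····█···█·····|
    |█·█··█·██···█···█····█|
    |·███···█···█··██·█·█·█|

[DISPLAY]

 ┏━━━━━━━━━━━━━━━┃····█··██·█···██······            
 ┃ HexEditor     ┃·█·█······█···█··█····            
 ┠───────────────┃·███··█····██··██·██··            
 ┃00000000  F6 2c┃········█·█···█·██····            
 ┃00000010  0d 4e┃██······█████···████··            
 ┃00000020  34 34┃··███████·██··█·██··█·            
 ┃00000030  70 98┃█·███·······████····██            
 ┃00000040  ea ea┃·█·······██·████···███            
 ┃               ┃····██·█····█···█·····            
 ┃               ┃█·█··█·██···█···█····█            
 ┃               ┗━━━━━━━━━━━━━━━━━━━━━━━━━━━━━━━━━━
 ┗━━━━━━━━━━━━━━━━━━━━━━━━━━━━━━━━━━┛       ┃       
                      ┃                     ┃       
                      ┗━━━━━━━━━━━━━━━━━━━━━┛       
                                                    
                                                    


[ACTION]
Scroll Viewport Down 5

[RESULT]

 ┃00000020  34 34┃··███████·██··█·██··█·            
 ┃00000030  70 98┃█·███·······████····██            
 ┃00000040  ea ea┃·█·······██·████···███            
 ┃               ┃····██·█····█···█·····            
 ┃               ┃█·█··█·██···█···█····█            
 ┃               ┗━━━━━━━━━━━━━━━━━━━━━━━━━━━━━━━━━━
 ┗━━━━━━━━━━━━━━━━━━━━━━━━━━━━━━━━━━┛       ┃       
                      ┃                     ┃       
                      ┗━━━━━━━━━━━━━━━━━━━━━┛       
                                                    
                                                    
                                                    
                                                    
                                                    
                                                    
                                                    


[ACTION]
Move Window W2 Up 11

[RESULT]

 ┃00000020  34 34┃█·███·······████····██            
 ┃00000030  70 98┃·█·······██·████···███            
 ┃00000040  ea ea┃····██·█····█···█·····            
 ┃               ┃█·█··█·██···█···█····█            
 ┃               ┗━━━━━━━━━━━━━━━━━━━━━━━━━━━━━━━━━━
 ┃                                  ┃       ┃       
 ┗━━━━━━━━━━━━━━━━━━━━━━━━━━━━━━━━━━┛       ┃       
                      ┃                     ┃       
                      ┗━━━━━━━━━━━━━━━━━━━━━┛       
                                                    
                                                    
                                                    
                                                    
                                                    
                                                    
                                                    
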